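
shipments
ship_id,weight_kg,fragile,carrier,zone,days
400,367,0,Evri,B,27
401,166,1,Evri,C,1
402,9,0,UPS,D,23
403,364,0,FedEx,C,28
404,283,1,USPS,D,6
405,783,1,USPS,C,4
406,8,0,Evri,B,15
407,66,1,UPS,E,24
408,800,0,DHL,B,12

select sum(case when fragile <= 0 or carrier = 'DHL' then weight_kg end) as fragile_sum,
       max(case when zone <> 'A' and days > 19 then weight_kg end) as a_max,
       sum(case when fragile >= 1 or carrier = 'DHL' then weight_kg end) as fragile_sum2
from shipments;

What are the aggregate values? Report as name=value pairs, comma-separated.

fragile_sum=1548, a_max=367, fragile_sum2=2098

[fragile_sum: fragile <= 0 or carrier = 'DHL']
ship_id=400: ✓ → 367
ship_id=401: ✗
ship_id=402: ✓ → 9
ship_id=403: ✓ → 364
ship_id=404: ✗
ship_id=405: ✗
ship_id=406: ✓ → 8
ship_id=407: ✗
ship_id=408: ✓ → 800
fragile_sum = 367 + 9 + 364 + 8 + 800 = 1548
—
[a_max: zone <> 'A' and days > 19]
ship_id=400: ✓ → 367
ship_id=401: ✗
ship_id=402: ✓ → 9
ship_id=403: ✓ → 364
ship_id=404: ✗
ship_id=405: ✗
ship_id=406: ✗
ship_id=407: ✓ → 66
ship_id=408: ✗
a_max = MAX(367, 9, 364, 66) = 367
—
[fragile_sum2: fragile >= 1 or carrier = 'DHL']
ship_id=400: ✗
ship_id=401: ✓ → 166
ship_id=402: ✗
ship_id=403: ✗
ship_id=404: ✓ → 283
ship_id=405: ✓ → 783
ship_id=406: ✗
ship_id=407: ✓ → 66
ship_id=408: ✓ → 800
fragile_sum2 = 166 + 283 + 783 + 66 + 800 = 2098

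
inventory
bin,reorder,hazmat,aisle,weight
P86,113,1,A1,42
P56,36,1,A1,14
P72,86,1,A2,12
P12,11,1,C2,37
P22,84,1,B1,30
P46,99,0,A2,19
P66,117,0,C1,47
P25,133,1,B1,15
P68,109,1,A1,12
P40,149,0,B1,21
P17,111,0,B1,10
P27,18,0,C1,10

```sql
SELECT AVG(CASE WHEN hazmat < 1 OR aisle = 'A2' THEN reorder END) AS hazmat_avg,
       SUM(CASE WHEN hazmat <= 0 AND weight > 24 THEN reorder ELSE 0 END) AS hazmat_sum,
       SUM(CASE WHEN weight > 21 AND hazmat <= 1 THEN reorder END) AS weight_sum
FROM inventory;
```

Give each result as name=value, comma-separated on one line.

[hazmat_avg: hazmat < 1 OR aisle = 'A2']
bin=P86: ✗
bin=P56: ✗
bin=P72: ✓ → 86
bin=P12: ✗
bin=P22: ✗
bin=P46: ✓ → 99
bin=P66: ✓ → 117
bin=P25: ✗
bin=P68: ✗
bin=P40: ✓ → 149
bin=P17: ✓ → 111
bin=P27: ✓ → 18
hazmat_avg = (86 + 99 + 117 + 149 + 111 + 18) / 6 = 96.6666666667
—
[hazmat_sum: hazmat <= 0 AND weight > 24]
bin=P86: ✗
bin=P56: ✗
bin=P72: ✗
bin=P12: ✗
bin=P22: ✗
bin=P46: ✗
bin=P66: ✓ → 117
bin=P25: ✗
bin=P68: ✗
bin=P40: ✗
bin=P17: ✗
bin=P27: ✗
hazmat_sum = 117
—
[weight_sum: weight > 21 AND hazmat <= 1]
bin=P86: ✓ → 113
bin=P56: ✗
bin=P72: ✗
bin=P12: ✓ → 11
bin=P22: ✓ → 84
bin=P46: ✗
bin=P66: ✓ → 117
bin=P25: ✗
bin=P68: ✗
bin=P40: ✗
bin=P17: ✗
bin=P27: ✗
weight_sum = 113 + 11 + 84 + 117 = 325

hazmat_avg=96.6666666667, hazmat_sum=117, weight_sum=325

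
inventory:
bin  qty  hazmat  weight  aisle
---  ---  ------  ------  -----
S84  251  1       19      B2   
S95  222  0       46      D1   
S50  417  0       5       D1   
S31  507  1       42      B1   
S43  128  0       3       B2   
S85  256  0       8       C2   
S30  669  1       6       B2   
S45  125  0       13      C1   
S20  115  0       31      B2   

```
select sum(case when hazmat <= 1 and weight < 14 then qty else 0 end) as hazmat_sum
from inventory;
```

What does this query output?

bin=S84: ✗
bin=S95: ✗
bin=S50: ✓ → 417
bin=S31: ✗
bin=S43: ✓ → 128
bin=S85: ✓ → 256
bin=S30: ✓ → 669
bin=S45: ✓ → 125
bin=S20: ✗
hazmat_sum = 417 + 128 + 256 + 669 + 125 = 1595

1595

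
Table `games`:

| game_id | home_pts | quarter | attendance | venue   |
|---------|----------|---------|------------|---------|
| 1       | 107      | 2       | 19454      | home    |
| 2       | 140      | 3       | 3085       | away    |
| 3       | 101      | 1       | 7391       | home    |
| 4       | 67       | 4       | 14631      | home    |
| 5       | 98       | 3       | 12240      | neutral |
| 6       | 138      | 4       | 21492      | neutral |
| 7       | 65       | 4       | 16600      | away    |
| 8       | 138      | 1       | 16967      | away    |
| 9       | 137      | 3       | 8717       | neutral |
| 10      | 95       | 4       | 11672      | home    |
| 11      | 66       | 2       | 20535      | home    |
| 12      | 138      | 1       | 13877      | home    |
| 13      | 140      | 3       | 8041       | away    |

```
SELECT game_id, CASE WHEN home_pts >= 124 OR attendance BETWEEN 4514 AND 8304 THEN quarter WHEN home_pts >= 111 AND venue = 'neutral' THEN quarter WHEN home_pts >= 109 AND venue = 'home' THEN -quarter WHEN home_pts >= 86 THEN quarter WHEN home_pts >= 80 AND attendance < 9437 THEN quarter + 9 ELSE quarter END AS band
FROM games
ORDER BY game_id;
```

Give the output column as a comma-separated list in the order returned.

2, 3, 1, 4, 3, 4, 4, 1, 3, 4, 2, 1, 3

game_id=1: home_pts >= 86 → 2
game_id=2: home_pts >= 124 OR attendance BETWEEN 4514 AND 8304 → 3
game_id=3: home_pts >= 124 OR attendance BETWEEN 4514 AND 8304 → 1
game_id=4: ELSE → 4
game_id=5: home_pts >= 86 → 3
game_id=6: home_pts >= 124 OR attendance BETWEEN 4514 AND 8304 → 4
game_id=7: ELSE → 4
game_id=8: home_pts >= 124 OR attendance BETWEEN 4514 AND 8304 → 1
game_id=9: home_pts >= 124 OR attendance BETWEEN 4514 AND 8304 → 3
game_id=10: home_pts >= 86 → 4
game_id=11: ELSE → 2
game_id=12: home_pts >= 124 OR attendance BETWEEN 4514 AND 8304 → 1
game_id=13: home_pts >= 124 OR attendance BETWEEN 4514 AND 8304 → 3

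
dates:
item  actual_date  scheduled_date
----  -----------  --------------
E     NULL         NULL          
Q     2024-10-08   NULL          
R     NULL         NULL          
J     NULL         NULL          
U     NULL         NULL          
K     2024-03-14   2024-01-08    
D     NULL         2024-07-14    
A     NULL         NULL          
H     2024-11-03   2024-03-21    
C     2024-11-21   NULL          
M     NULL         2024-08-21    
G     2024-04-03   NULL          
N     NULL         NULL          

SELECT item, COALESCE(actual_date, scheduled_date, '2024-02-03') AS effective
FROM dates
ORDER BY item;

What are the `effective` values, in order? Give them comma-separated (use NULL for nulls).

item=A: actual_date=NULL, scheduled_date=NULL, → literal 2024-02-03 → 2024-02-03
item=C: actual_date=2024-11-21 → 2024-11-21
item=D: actual_date=NULL, scheduled_date=2024-07-14 → 2024-07-14
item=E: actual_date=NULL, scheduled_date=NULL, → literal 2024-02-03 → 2024-02-03
item=G: actual_date=2024-04-03 → 2024-04-03
item=H: actual_date=2024-11-03 → 2024-11-03
item=J: actual_date=NULL, scheduled_date=NULL, → literal 2024-02-03 → 2024-02-03
item=K: actual_date=2024-03-14 → 2024-03-14
item=M: actual_date=NULL, scheduled_date=2024-08-21 → 2024-08-21
item=N: actual_date=NULL, scheduled_date=NULL, → literal 2024-02-03 → 2024-02-03
item=Q: actual_date=2024-10-08 → 2024-10-08
item=R: actual_date=NULL, scheduled_date=NULL, → literal 2024-02-03 → 2024-02-03
item=U: actual_date=NULL, scheduled_date=NULL, → literal 2024-02-03 → 2024-02-03

2024-02-03, 2024-11-21, 2024-07-14, 2024-02-03, 2024-04-03, 2024-11-03, 2024-02-03, 2024-03-14, 2024-08-21, 2024-02-03, 2024-10-08, 2024-02-03, 2024-02-03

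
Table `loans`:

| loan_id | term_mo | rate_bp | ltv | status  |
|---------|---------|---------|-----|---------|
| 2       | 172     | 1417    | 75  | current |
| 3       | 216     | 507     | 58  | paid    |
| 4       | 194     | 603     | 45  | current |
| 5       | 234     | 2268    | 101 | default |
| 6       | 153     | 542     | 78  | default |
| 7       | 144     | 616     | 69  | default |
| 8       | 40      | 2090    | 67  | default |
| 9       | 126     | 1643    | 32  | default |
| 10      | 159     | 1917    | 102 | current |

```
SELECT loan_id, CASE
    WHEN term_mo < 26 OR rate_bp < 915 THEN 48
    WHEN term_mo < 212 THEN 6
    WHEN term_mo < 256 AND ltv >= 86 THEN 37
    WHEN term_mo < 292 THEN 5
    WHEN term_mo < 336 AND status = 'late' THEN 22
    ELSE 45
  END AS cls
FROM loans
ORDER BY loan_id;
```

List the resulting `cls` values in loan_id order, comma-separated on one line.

6, 48, 48, 37, 48, 48, 6, 6, 6

loan_id=2: term_mo < 212 → 6
loan_id=3: term_mo < 26 OR rate_bp < 915 → 48
loan_id=4: term_mo < 26 OR rate_bp < 915 → 48
loan_id=5: term_mo < 256 AND ltv >= 86 → 37
loan_id=6: term_mo < 26 OR rate_bp < 915 → 48
loan_id=7: term_mo < 26 OR rate_bp < 915 → 48
loan_id=8: term_mo < 212 → 6
loan_id=9: term_mo < 212 → 6
loan_id=10: term_mo < 212 → 6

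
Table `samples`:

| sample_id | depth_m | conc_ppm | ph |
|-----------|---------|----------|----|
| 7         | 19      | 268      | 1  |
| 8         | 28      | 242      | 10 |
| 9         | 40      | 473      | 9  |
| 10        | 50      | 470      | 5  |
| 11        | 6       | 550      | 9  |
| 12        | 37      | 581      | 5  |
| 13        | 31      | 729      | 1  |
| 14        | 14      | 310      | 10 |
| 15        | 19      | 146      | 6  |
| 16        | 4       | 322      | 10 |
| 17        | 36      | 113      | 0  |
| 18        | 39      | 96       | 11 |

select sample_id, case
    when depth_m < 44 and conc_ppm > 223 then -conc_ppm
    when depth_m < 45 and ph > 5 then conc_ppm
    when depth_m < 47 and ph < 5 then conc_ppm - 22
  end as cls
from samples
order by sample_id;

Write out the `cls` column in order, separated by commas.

-268, -242, -473, NULL, -550, -581, -729, -310, 146, -322, 91, 96

sample_id=7: depth_m < 44 and conc_ppm > 223 → -268
sample_id=8: depth_m < 44 and conc_ppm > 223 → -242
sample_id=9: depth_m < 44 and conc_ppm > 223 → -473
sample_id=10: (no match → NULL) → NULL
sample_id=11: depth_m < 44 and conc_ppm > 223 → -550
sample_id=12: depth_m < 44 and conc_ppm > 223 → -581
sample_id=13: depth_m < 44 and conc_ppm > 223 → -729
sample_id=14: depth_m < 44 and conc_ppm > 223 → -310
sample_id=15: depth_m < 45 and ph > 5 → 146
sample_id=16: depth_m < 44 and conc_ppm > 223 → -322
sample_id=17: depth_m < 47 and ph < 5 → 91
sample_id=18: depth_m < 45 and ph > 5 → 96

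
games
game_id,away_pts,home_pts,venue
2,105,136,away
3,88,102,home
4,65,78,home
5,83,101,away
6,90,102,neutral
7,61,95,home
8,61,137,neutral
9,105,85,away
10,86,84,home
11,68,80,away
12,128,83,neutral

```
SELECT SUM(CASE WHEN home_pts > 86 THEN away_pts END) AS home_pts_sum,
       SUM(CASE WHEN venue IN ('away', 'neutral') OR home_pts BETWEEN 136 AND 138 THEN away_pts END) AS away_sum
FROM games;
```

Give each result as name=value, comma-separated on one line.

home_pts_sum=488, away_sum=640

[home_pts_sum: home_pts > 86]
game_id=2: ✓ → 105
game_id=3: ✓ → 88
game_id=4: ✗
game_id=5: ✓ → 83
game_id=6: ✓ → 90
game_id=7: ✓ → 61
game_id=8: ✓ → 61
game_id=9: ✗
game_id=10: ✗
game_id=11: ✗
game_id=12: ✗
home_pts_sum = 105 + 88 + 83 + 90 + 61 + 61 = 488
—
[away_sum: venue IN ('away', 'neutral') OR home_pts BETWEEN 136 AND 138]
game_id=2: ✓ → 105
game_id=3: ✗
game_id=4: ✗
game_id=5: ✓ → 83
game_id=6: ✓ → 90
game_id=7: ✗
game_id=8: ✓ → 61
game_id=9: ✓ → 105
game_id=10: ✗
game_id=11: ✓ → 68
game_id=12: ✓ → 128
away_sum = 105 + 83 + 90 + 61 + 105 + 68 + 128 = 640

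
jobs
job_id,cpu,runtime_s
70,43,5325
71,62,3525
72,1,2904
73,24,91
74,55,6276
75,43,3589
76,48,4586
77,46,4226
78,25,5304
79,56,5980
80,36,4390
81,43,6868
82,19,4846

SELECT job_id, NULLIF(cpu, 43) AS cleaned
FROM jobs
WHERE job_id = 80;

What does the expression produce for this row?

36

job_id = 80: cpu=36, runtime_s=4390.
cpu=36 vs 43: differ → 36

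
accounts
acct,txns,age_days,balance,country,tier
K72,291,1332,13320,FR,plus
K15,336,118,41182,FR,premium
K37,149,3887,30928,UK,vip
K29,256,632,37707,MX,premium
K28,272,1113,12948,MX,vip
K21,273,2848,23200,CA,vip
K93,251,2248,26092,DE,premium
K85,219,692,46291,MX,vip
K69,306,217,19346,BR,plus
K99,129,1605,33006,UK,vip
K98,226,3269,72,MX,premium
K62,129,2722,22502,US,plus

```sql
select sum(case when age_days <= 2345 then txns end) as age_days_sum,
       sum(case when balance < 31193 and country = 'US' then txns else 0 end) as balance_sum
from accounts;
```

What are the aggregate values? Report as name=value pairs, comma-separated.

age_days_sum=2060, balance_sum=129

[age_days_sum: age_days <= 2345]
acct=K72: ✓ → 291
acct=K15: ✓ → 336
acct=K37: ✗
acct=K29: ✓ → 256
acct=K28: ✓ → 272
acct=K21: ✗
acct=K93: ✓ → 251
acct=K85: ✓ → 219
acct=K69: ✓ → 306
acct=K99: ✓ → 129
acct=K98: ✗
acct=K62: ✗
age_days_sum = 291 + 336 + 256 + 272 + 251 + 219 + 306 + 129 = 2060
—
[balance_sum: balance < 31193 and country = 'US']
acct=K72: ✗
acct=K15: ✗
acct=K37: ✗
acct=K29: ✗
acct=K28: ✗
acct=K21: ✗
acct=K93: ✗
acct=K85: ✗
acct=K69: ✗
acct=K99: ✗
acct=K98: ✗
acct=K62: ✓ → 129
balance_sum = 129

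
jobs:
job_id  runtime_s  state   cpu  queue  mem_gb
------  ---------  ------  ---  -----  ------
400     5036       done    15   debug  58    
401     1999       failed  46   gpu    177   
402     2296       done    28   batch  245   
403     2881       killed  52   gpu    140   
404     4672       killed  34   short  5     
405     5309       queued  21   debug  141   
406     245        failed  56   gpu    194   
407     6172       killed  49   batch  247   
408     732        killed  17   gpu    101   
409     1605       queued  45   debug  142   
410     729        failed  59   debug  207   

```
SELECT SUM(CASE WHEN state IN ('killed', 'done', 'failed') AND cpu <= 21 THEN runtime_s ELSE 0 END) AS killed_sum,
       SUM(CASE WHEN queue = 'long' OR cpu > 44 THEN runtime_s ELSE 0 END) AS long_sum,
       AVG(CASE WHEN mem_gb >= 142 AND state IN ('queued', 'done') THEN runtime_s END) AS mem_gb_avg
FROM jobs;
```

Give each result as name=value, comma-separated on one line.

killed_sum=5768, long_sum=13631, mem_gb_avg=1950.5

[killed_sum: state IN ('killed', 'done', 'failed') AND cpu <= 21]
job_id=400: ✓ → 5036
job_id=401: ✗
job_id=402: ✗
job_id=403: ✗
job_id=404: ✗
job_id=405: ✗
job_id=406: ✗
job_id=407: ✗
job_id=408: ✓ → 732
job_id=409: ✗
job_id=410: ✗
killed_sum = 5036 + 732 = 5768
—
[long_sum: queue = 'long' OR cpu > 44]
job_id=400: ✗
job_id=401: ✓ → 1999
job_id=402: ✗
job_id=403: ✓ → 2881
job_id=404: ✗
job_id=405: ✗
job_id=406: ✓ → 245
job_id=407: ✓ → 6172
job_id=408: ✗
job_id=409: ✓ → 1605
job_id=410: ✓ → 729
long_sum = 1999 + 2881 + 245 + 6172 + 1605 + 729 = 13631
—
[mem_gb_avg: mem_gb >= 142 AND state IN ('queued', 'done')]
job_id=400: ✗
job_id=401: ✗
job_id=402: ✓ → 2296
job_id=403: ✗
job_id=404: ✗
job_id=405: ✗
job_id=406: ✗
job_id=407: ✗
job_id=408: ✗
job_id=409: ✓ → 1605
job_id=410: ✗
mem_gb_avg = (2296 + 1605) / 2 = 1950.5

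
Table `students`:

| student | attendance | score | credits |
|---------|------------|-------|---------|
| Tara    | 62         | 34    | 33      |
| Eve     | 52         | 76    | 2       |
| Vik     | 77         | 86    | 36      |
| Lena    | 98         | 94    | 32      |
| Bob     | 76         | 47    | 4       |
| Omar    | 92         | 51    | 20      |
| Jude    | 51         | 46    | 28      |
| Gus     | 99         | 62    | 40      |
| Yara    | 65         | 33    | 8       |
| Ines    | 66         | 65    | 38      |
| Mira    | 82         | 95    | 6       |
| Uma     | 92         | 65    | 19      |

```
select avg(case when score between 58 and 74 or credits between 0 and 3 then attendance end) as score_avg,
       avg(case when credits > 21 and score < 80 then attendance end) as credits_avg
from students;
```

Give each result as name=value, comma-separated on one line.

[score_avg: score between 58 and 74 or credits between 0 and 3]
student=Tara: ✗
student=Eve: ✓ → 52
student=Vik: ✗
student=Lena: ✗
student=Bob: ✗
student=Omar: ✗
student=Jude: ✗
student=Gus: ✓ → 99
student=Yara: ✗
student=Ines: ✓ → 66
student=Mira: ✗
student=Uma: ✓ → 92
score_avg = (52 + 99 + 66 + 92) / 4 = 77.25
—
[credits_avg: credits > 21 and score < 80]
student=Tara: ✓ → 62
student=Eve: ✗
student=Vik: ✗
student=Lena: ✗
student=Bob: ✗
student=Omar: ✗
student=Jude: ✓ → 51
student=Gus: ✓ → 99
student=Yara: ✗
student=Ines: ✓ → 66
student=Mira: ✗
student=Uma: ✗
credits_avg = (62 + 51 + 99 + 66) / 4 = 69.5

score_avg=77.25, credits_avg=69.5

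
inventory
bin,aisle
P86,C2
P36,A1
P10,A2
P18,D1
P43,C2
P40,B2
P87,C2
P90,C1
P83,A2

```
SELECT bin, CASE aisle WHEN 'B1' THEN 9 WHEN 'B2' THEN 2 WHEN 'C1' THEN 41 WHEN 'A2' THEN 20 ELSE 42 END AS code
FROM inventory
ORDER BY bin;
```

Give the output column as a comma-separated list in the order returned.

20, 42, 42, 2, 42, 20, 42, 42, 41

bin=P10: aisle='A2' → 20
bin=P18: ELSE → 42
bin=P36: ELSE → 42
bin=P40: aisle='B2' → 2
bin=P43: ELSE → 42
bin=P83: aisle='A2' → 20
bin=P86: ELSE → 42
bin=P87: ELSE → 42
bin=P90: aisle='C1' → 41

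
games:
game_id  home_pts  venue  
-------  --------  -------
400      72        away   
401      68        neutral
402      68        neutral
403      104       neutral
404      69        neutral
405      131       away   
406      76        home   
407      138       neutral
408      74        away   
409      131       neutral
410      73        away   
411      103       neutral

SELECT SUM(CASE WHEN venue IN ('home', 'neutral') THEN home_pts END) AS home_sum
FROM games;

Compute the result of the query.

757

game_id=400: ✗
game_id=401: ✓ → 68
game_id=402: ✓ → 68
game_id=403: ✓ → 104
game_id=404: ✓ → 69
game_id=405: ✗
game_id=406: ✓ → 76
game_id=407: ✓ → 138
game_id=408: ✗
game_id=409: ✓ → 131
game_id=410: ✗
game_id=411: ✓ → 103
home_sum = 68 + 68 + 104 + 69 + 76 + 138 + 131 + 103 = 757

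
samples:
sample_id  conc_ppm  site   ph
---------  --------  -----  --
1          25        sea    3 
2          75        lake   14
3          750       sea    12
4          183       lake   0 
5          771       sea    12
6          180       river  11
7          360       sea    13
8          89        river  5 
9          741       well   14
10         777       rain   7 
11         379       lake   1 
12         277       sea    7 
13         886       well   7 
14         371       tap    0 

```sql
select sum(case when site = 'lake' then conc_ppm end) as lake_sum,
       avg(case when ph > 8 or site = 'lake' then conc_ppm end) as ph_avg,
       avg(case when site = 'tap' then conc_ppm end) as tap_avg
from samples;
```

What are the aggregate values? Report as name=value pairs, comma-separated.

[lake_sum: site = 'lake']
sample_id=1: ✗
sample_id=2: ✓ → 75
sample_id=3: ✗
sample_id=4: ✓ → 183
sample_id=5: ✗
sample_id=6: ✗
sample_id=7: ✗
sample_id=8: ✗
sample_id=9: ✗
sample_id=10: ✗
sample_id=11: ✓ → 379
sample_id=12: ✗
sample_id=13: ✗
sample_id=14: ✗
lake_sum = 75 + 183 + 379 = 637
—
[ph_avg: ph > 8 or site = 'lake']
sample_id=1: ✗
sample_id=2: ✓ → 75
sample_id=3: ✓ → 750
sample_id=4: ✓ → 183
sample_id=5: ✓ → 771
sample_id=6: ✓ → 180
sample_id=7: ✓ → 360
sample_id=8: ✗
sample_id=9: ✓ → 741
sample_id=10: ✗
sample_id=11: ✓ → 379
sample_id=12: ✗
sample_id=13: ✗
sample_id=14: ✗
ph_avg = (75 + 750 + 183 + 771 + 180 + 360 + 741 + 379) / 8 = 429.875
—
[tap_avg: site = 'tap']
sample_id=1: ✗
sample_id=2: ✗
sample_id=3: ✗
sample_id=4: ✗
sample_id=5: ✗
sample_id=6: ✗
sample_id=7: ✗
sample_id=8: ✗
sample_id=9: ✗
sample_id=10: ✗
sample_id=11: ✗
sample_id=12: ✗
sample_id=13: ✗
sample_id=14: ✓ → 371
tap_avg = 371

lake_sum=637, ph_avg=429.875, tap_avg=371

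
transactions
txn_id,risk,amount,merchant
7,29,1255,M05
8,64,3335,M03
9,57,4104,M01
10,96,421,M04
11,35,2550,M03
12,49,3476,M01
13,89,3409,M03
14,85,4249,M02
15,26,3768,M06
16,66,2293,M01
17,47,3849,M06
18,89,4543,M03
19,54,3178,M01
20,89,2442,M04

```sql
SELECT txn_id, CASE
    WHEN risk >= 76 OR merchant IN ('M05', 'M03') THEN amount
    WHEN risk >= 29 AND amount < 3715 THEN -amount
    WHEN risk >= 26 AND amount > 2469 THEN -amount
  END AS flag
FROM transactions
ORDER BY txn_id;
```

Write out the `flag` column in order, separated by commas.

txn_id=7: risk >= 76 OR merchant IN ('M05', 'M03') → 1255
txn_id=8: risk >= 76 OR merchant IN ('M05', 'M03') → 3335
txn_id=9: risk >= 26 AND amount > 2469 → -4104
txn_id=10: risk >= 76 OR merchant IN ('M05', 'M03') → 421
txn_id=11: risk >= 76 OR merchant IN ('M05', 'M03') → 2550
txn_id=12: risk >= 29 AND amount < 3715 → -3476
txn_id=13: risk >= 76 OR merchant IN ('M05', 'M03') → 3409
txn_id=14: risk >= 76 OR merchant IN ('M05', 'M03') → 4249
txn_id=15: risk >= 26 AND amount > 2469 → -3768
txn_id=16: risk >= 29 AND amount < 3715 → -2293
txn_id=17: risk >= 26 AND amount > 2469 → -3849
txn_id=18: risk >= 76 OR merchant IN ('M05', 'M03') → 4543
txn_id=19: risk >= 29 AND amount < 3715 → -3178
txn_id=20: risk >= 76 OR merchant IN ('M05', 'M03') → 2442

1255, 3335, -4104, 421, 2550, -3476, 3409, 4249, -3768, -2293, -3849, 4543, -3178, 2442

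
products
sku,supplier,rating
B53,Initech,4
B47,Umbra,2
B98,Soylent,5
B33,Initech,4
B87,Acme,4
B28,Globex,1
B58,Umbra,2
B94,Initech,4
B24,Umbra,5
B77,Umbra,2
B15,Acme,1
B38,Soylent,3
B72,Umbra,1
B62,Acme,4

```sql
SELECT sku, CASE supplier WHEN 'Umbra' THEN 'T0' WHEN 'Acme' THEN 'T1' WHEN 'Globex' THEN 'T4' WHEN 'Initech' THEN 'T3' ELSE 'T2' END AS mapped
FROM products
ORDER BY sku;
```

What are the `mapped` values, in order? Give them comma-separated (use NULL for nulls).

sku=B15: supplier='Acme' → T1
sku=B24: supplier='Umbra' → T0
sku=B28: supplier='Globex' → T4
sku=B33: supplier='Initech' → T3
sku=B38: ELSE → T2
sku=B47: supplier='Umbra' → T0
sku=B53: supplier='Initech' → T3
sku=B58: supplier='Umbra' → T0
sku=B62: supplier='Acme' → T1
sku=B72: supplier='Umbra' → T0
sku=B77: supplier='Umbra' → T0
sku=B87: supplier='Acme' → T1
sku=B94: supplier='Initech' → T3
sku=B98: ELSE → T2

T1, T0, T4, T3, T2, T0, T3, T0, T1, T0, T0, T1, T3, T2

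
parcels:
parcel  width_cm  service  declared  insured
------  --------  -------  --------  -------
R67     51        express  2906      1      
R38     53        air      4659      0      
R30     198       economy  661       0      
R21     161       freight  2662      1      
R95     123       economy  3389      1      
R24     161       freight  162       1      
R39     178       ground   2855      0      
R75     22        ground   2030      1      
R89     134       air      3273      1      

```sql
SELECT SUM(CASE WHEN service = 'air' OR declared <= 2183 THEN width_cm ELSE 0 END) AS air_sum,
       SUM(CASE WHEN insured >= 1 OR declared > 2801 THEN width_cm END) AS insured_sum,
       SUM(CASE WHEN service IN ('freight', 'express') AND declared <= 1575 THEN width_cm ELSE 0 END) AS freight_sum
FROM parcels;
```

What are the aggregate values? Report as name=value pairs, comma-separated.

[air_sum: service = 'air' OR declared <= 2183]
parcel=R67: ✗
parcel=R38: ✓ → 53
parcel=R30: ✓ → 198
parcel=R21: ✗
parcel=R95: ✗
parcel=R24: ✓ → 161
parcel=R39: ✗
parcel=R75: ✓ → 22
parcel=R89: ✓ → 134
air_sum = 53 + 198 + 161 + 22 + 134 = 568
—
[insured_sum: insured >= 1 OR declared > 2801]
parcel=R67: ✓ → 51
parcel=R38: ✓ → 53
parcel=R30: ✗
parcel=R21: ✓ → 161
parcel=R95: ✓ → 123
parcel=R24: ✓ → 161
parcel=R39: ✓ → 178
parcel=R75: ✓ → 22
parcel=R89: ✓ → 134
insured_sum = 51 + 53 + 161 + 123 + 161 + 178 + 22 + 134 = 883
—
[freight_sum: service IN ('freight', 'express') AND declared <= 1575]
parcel=R67: ✗
parcel=R38: ✗
parcel=R30: ✗
parcel=R21: ✗
parcel=R95: ✗
parcel=R24: ✓ → 161
parcel=R39: ✗
parcel=R75: ✗
parcel=R89: ✗
freight_sum = 161

air_sum=568, insured_sum=883, freight_sum=161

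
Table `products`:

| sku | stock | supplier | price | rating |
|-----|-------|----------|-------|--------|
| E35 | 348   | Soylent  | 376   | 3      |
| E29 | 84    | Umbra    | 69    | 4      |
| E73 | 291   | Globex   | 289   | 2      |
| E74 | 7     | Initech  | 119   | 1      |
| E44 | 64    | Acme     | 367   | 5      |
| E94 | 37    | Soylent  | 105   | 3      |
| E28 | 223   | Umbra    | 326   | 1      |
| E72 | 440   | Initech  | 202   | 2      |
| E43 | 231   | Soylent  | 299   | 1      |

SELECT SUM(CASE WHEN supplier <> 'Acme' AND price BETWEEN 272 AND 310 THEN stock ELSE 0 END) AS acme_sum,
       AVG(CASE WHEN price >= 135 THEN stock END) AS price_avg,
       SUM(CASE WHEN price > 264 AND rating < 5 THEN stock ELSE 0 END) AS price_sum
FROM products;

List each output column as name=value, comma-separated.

acme_sum=522, price_avg=266.1666666667, price_sum=1093

[acme_sum: supplier <> 'Acme' AND price BETWEEN 272 AND 310]
sku=E35: ✗
sku=E29: ✗
sku=E73: ✓ → 291
sku=E74: ✗
sku=E44: ✗
sku=E94: ✗
sku=E28: ✗
sku=E72: ✗
sku=E43: ✓ → 231
acme_sum = 291 + 231 = 522
—
[price_avg: price >= 135]
sku=E35: ✓ → 348
sku=E29: ✗
sku=E73: ✓ → 291
sku=E74: ✗
sku=E44: ✓ → 64
sku=E94: ✗
sku=E28: ✓ → 223
sku=E72: ✓ → 440
sku=E43: ✓ → 231
price_avg = (348 + 291 + 64 + 223 + 440 + 231) / 6 = 266.1666666667
—
[price_sum: price > 264 AND rating < 5]
sku=E35: ✓ → 348
sku=E29: ✗
sku=E73: ✓ → 291
sku=E74: ✗
sku=E44: ✗
sku=E94: ✗
sku=E28: ✓ → 223
sku=E72: ✗
sku=E43: ✓ → 231
price_sum = 348 + 291 + 223 + 231 = 1093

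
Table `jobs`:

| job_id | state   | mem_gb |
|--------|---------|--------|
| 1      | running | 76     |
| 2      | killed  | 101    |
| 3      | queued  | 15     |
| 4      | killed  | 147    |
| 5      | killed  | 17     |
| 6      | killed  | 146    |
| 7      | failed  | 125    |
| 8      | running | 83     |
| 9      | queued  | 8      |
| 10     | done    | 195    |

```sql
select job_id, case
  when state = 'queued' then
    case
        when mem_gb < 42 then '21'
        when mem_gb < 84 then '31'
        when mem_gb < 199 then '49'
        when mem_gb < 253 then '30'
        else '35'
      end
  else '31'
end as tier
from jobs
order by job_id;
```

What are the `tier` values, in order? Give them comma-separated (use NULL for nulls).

job_id=1: state='running' → outer ELSE → 31
job_id=2: state='killed' → outer ELSE → 31
job_id=3: state='queued' → inner[mem_gb < 42] → 21
job_id=4: state='killed' → outer ELSE → 31
job_id=5: state='killed' → outer ELSE → 31
job_id=6: state='killed' → outer ELSE → 31
job_id=7: state='failed' → outer ELSE → 31
job_id=8: state='running' → outer ELSE → 31
job_id=9: state='queued' → inner[mem_gb < 42] → 21
job_id=10: state='done' → outer ELSE → 31

31, 31, 21, 31, 31, 31, 31, 31, 21, 31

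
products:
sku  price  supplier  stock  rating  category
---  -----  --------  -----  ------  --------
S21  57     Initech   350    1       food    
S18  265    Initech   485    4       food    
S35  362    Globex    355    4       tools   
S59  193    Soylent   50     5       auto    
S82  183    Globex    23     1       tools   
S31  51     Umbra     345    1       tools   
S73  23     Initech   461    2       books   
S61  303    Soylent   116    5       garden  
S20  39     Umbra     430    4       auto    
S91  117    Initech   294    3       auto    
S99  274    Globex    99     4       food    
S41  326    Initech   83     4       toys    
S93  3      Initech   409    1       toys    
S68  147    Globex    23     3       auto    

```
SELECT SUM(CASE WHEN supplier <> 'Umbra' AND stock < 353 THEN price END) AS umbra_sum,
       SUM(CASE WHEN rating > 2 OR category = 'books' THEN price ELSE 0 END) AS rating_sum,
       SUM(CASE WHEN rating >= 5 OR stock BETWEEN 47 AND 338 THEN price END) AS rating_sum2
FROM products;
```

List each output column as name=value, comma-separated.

[umbra_sum: supplier <> 'Umbra' AND stock < 353]
sku=S21: ✓ → 57
sku=S18: ✗
sku=S35: ✗
sku=S59: ✓ → 193
sku=S82: ✓ → 183
sku=S31: ✗
sku=S73: ✗
sku=S61: ✓ → 303
sku=S20: ✗
sku=S91: ✓ → 117
sku=S99: ✓ → 274
sku=S41: ✓ → 326
sku=S93: ✗
sku=S68: ✓ → 147
umbra_sum = 57 + 193 + 183 + 303 + 117 + 274 + 326 + 147 = 1600
—
[rating_sum: rating > 2 OR category = 'books']
sku=S21: ✗
sku=S18: ✓ → 265
sku=S35: ✓ → 362
sku=S59: ✓ → 193
sku=S82: ✗
sku=S31: ✗
sku=S73: ✓ → 23
sku=S61: ✓ → 303
sku=S20: ✓ → 39
sku=S91: ✓ → 117
sku=S99: ✓ → 274
sku=S41: ✓ → 326
sku=S93: ✗
sku=S68: ✓ → 147
rating_sum = 265 + 362 + 193 + 23 + 303 + 39 + 117 + 274 + 326 + 147 = 2049
—
[rating_sum2: rating >= 5 OR stock BETWEEN 47 AND 338]
sku=S21: ✗
sku=S18: ✗
sku=S35: ✗
sku=S59: ✓ → 193
sku=S82: ✗
sku=S31: ✗
sku=S73: ✗
sku=S61: ✓ → 303
sku=S20: ✗
sku=S91: ✓ → 117
sku=S99: ✓ → 274
sku=S41: ✓ → 326
sku=S93: ✗
sku=S68: ✗
rating_sum2 = 193 + 303 + 117 + 274 + 326 = 1213

umbra_sum=1600, rating_sum=2049, rating_sum2=1213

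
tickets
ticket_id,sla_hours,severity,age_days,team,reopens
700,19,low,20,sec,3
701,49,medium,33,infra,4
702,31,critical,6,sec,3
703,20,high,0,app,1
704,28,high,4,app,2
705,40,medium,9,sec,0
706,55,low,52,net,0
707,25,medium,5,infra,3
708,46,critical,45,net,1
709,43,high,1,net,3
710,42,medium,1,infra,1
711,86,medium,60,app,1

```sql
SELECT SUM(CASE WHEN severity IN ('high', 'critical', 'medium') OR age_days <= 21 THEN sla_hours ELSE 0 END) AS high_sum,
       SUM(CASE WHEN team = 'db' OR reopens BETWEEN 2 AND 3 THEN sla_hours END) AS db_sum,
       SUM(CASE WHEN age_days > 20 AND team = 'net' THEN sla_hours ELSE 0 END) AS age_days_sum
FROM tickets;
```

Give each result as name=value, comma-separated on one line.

high_sum=429, db_sum=146, age_days_sum=101

[high_sum: severity IN ('high', 'critical', 'medium') OR age_days <= 21]
ticket_id=700: ✓ → 19
ticket_id=701: ✓ → 49
ticket_id=702: ✓ → 31
ticket_id=703: ✓ → 20
ticket_id=704: ✓ → 28
ticket_id=705: ✓ → 40
ticket_id=706: ✗
ticket_id=707: ✓ → 25
ticket_id=708: ✓ → 46
ticket_id=709: ✓ → 43
ticket_id=710: ✓ → 42
ticket_id=711: ✓ → 86
high_sum = 19 + 49 + 31 + 20 + 28 + 40 + 25 + 46 + 43 + 42 + 86 = 429
—
[db_sum: team = 'db' OR reopens BETWEEN 2 AND 3]
ticket_id=700: ✓ → 19
ticket_id=701: ✗
ticket_id=702: ✓ → 31
ticket_id=703: ✗
ticket_id=704: ✓ → 28
ticket_id=705: ✗
ticket_id=706: ✗
ticket_id=707: ✓ → 25
ticket_id=708: ✗
ticket_id=709: ✓ → 43
ticket_id=710: ✗
ticket_id=711: ✗
db_sum = 19 + 31 + 28 + 25 + 43 = 146
—
[age_days_sum: age_days > 20 AND team = 'net']
ticket_id=700: ✗
ticket_id=701: ✗
ticket_id=702: ✗
ticket_id=703: ✗
ticket_id=704: ✗
ticket_id=705: ✗
ticket_id=706: ✓ → 55
ticket_id=707: ✗
ticket_id=708: ✓ → 46
ticket_id=709: ✗
ticket_id=710: ✗
ticket_id=711: ✗
age_days_sum = 55 + 46 = 101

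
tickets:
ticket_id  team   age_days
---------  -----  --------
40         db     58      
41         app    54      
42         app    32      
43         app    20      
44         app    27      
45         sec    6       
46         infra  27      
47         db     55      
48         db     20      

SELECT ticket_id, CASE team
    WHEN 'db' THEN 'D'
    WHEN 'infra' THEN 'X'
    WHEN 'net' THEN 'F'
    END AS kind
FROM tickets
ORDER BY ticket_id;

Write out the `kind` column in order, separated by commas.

D, NULL, NULL, NULL, NULL, NULL, X, D, D

ticket_id=40: team='db' → D
ticket_id=41: (no match → NULL) → NULL
ticket_id=42: (no match → NULL) → NULL
ticket_id=43: (no match → NULL) → NULL
ticket_id=44: (no match → NULL) → NULL
ticket_id=45: (no match → NULL) → NULL
ticket_id=46: team='infra' → X
ticket_id=47: team='db' → D
ticket_id=48: team='db' → D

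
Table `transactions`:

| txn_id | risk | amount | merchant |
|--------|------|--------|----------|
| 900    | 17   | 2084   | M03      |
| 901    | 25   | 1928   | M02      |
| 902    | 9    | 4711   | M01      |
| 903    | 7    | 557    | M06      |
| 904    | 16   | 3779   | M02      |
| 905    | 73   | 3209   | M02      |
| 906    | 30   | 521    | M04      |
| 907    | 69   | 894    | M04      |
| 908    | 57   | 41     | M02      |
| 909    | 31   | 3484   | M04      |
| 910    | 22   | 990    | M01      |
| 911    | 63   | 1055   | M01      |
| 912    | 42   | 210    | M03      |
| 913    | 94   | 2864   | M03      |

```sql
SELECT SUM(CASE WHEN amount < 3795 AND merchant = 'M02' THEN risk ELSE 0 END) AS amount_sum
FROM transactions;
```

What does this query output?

171

txn_id=900: ✗
txn_id=901: ✓ → 25
txn_id=902: ✗
txn_id=903: ✗
txn_id=904: ✓ → 16
txn_id=905: ✓ → 73
txn_id=906: ✗
txn_id=907: ✗
txn_id=908: ✓ → 57
txn_id=909: ✗
txn_id=910: ✗
txn_id=911: ✗
txn_id=912: ✗
txn_id=913: ✗
amount_sum = 25 + 16 + 73 + 57 = 171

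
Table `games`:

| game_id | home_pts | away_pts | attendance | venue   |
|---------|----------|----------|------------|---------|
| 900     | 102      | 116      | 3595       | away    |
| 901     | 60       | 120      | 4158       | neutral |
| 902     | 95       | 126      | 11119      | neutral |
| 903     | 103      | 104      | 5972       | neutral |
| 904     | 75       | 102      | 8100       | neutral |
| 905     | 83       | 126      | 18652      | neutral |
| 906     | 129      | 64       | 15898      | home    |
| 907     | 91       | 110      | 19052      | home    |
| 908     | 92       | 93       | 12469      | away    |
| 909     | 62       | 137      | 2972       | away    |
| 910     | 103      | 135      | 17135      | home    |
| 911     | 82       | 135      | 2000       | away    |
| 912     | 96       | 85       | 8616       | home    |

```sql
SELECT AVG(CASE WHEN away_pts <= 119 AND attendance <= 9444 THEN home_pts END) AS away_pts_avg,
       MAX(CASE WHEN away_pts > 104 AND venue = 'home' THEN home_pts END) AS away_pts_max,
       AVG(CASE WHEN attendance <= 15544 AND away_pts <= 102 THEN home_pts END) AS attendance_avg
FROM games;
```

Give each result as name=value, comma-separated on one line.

away_pts_avg=94, away_pts_max=103, attendance_avg=87.6666666667

[away_pts_avg: away_pts <= 119 AND attendance <= 9444]
game_id=900: ✓ → 102
game_id=901: ✗
game_id=902: ✗
game_id=903: ✓ → 103
game_id=904: ✓ → 75
game_id=905: ✗
game_id=906: ✗
game_id=907: ✗
game_id=908: ✗
game_id=909: ✗
game_id=910: ✗
game_id=911: ✗
game_id=912: ✓ → 96
away_pts_avg = (102 + 103 + 75 + 96) / 4 = 94
—
[away_pts_max: away_pts > 104 AND venue = 'home']
game_id=900: ✗
game_id=901: ✗
game_id=902: ✗
game_id=903: ✗
game_id=904: ✗
game_id=905: ✗
game_id=906: ✗
game_id=907: ✓ → 91
game_id=908: ✗
game_id=909: ✗
game_id=910: ✓ → 103
game_id=911: ✗
game_id=912: ✗
away_pts_max = MAX(91, 103) = 103
—
[attendance_avg: attendance <= 15544 AND away_pts <= 102]
game_id=900: ✗
game_id=901: ✗
game_id=902: ✗
game_id=903: ✗
game_id=904: ✓ → 75
game_id=905: ✗
game_id=906: ✗
game_id=907: ✗
game_id=908: ✓ → 92
game_id=909: ✗
game_id=910: ✗
game_id=911: ✗
game_id=912: ✓ → 96
attendance_avg = (75 + 92 + 96) / 3 = 87.6666666667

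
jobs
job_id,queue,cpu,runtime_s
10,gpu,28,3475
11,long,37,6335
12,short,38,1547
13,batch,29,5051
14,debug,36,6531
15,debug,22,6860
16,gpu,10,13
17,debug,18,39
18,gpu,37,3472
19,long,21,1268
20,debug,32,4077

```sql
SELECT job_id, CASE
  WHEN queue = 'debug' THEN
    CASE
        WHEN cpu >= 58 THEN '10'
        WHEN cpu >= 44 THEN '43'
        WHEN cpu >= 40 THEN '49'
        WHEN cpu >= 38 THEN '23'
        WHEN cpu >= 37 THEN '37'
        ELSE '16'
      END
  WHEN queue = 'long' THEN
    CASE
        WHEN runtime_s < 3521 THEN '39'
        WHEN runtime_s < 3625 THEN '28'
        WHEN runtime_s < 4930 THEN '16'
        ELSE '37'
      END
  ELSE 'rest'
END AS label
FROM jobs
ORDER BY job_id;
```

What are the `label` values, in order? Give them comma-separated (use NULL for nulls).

job_id=10: queue='gpu' → outer ELSE → rest
job_id=11: queue='long' → inner[ELSE] → 37
job_id=12: queue='short' → outer ELSE → rest
job_id=13: queue='batch' → outer ELSE → rest
job_id=14: queue='debug' → inner[ELSE] → 16
job_id=15: queue='debug' → inner[ELSE] → 16
job_id=16: queue='gpu' → outer ELSE → rest
job_id=17: queue='debug' → inner[ELSE] → 16
job_id=18: queue='gpu' → outer ELSE → rest
job_id=19: queue='long' → inner[runtime_s < 3521] → 39
job_id=20: queue='debug' → inner[ELSE] → 16

rest, 37, rest, rest, 16, 16, rest, 16, rest, 39, 16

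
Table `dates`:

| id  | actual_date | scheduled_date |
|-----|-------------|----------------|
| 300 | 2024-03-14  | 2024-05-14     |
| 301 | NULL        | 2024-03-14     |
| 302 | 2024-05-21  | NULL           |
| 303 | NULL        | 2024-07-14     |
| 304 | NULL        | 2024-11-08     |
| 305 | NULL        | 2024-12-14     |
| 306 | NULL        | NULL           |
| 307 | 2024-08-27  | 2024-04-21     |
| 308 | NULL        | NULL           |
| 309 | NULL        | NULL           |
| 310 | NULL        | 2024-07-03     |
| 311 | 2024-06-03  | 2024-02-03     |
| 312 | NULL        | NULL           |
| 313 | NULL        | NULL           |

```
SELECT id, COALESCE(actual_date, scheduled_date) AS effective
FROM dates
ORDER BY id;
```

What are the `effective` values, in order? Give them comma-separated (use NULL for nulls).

id=300: actual_date=2024-03-14 → 2024-03-14
id=301: actual_date=NULL, scheduled_date=2024-03-14 → 2024-03-14
id=302: actual_date=2024-05-21 → 2024-05-21
id=303: actual_date=NULL, scheduled_date=2024-07-14 → 2024-07-14
id=304: actual_date=NULL, scheduled_date=2024-11-08 → 2024-11-08
id=305: actual_date=NULL, scheduled_date=2024-12-14 → 2024-12-14
id=306: actual_date=NULL, scheduled_date=NULL (all NULL) → NULL
id=307: actual_date=2024-08-27 → 2024-08-27
id=308: actual_date=NULL, scheduled_date=NULL (all NULL) → NULL
id=309: actual_date=NULL, scheduled_date=NULL (all NULL) → NULL
id=310: actual_date=NULL, scheduled_date=2024-07-03 → 2024-07-03
id=311: actual_date=2024-06-03 → 2024-06-03
id=312: actual_date=NULL, scheduled_date=NULL (all NULL) → NULL
id=313: actual_date=NULL, scheduled_date=NULL (all NULL) → NULL

2024-03-14, 2024-03-14, 2024-05-21, 2024-07-14, 2024-11-08, 2024-12-14, NULL, 2024-08-27, NULL, NULL, 2024-07-03, 2024-06-03, NULL, NULL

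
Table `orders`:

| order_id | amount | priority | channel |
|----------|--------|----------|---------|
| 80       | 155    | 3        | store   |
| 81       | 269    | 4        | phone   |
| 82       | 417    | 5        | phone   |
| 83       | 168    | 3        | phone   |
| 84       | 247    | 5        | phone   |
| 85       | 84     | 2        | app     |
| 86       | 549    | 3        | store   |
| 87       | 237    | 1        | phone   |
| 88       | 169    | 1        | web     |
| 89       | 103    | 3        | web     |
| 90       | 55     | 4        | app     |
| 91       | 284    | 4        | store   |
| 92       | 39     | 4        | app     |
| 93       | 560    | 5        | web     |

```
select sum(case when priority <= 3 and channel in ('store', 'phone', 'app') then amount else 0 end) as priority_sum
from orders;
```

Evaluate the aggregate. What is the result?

1193

order_id=80: ✓ → 155
order_id=81: ✗
order_id=82: ✗
order_id=83: ✓ → 168
order_id=84: ✗
order_id=85: ✓ → 84
order_id=86: ✓ → 549
order_id=87: ✓ → 237
order_id=88: ✗
order_id=89: ✗
order_id=90: ✗
order_id=91: ✗
order_id=92: ✗
order_id=93: ✗
priority_sum = 155 + 168 + 84 + 549 + 237 = 1193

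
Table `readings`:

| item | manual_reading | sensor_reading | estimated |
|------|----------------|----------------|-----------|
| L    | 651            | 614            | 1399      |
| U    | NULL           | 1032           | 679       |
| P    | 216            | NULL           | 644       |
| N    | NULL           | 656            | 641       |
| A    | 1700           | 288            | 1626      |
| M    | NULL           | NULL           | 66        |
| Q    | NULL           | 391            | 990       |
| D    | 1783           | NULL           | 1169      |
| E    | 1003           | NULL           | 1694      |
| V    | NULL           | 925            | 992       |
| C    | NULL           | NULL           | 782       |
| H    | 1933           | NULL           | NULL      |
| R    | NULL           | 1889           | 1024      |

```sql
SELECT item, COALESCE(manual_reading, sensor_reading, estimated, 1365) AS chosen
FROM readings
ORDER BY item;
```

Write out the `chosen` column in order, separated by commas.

item=A: manual_reading=1700 → 1700
item=C: manual_reading=NULL, sensor_reading=NULL, estimated=782 → 782
item=D: manual_reading=1783 → 1783
item=E: manual_reading=1003 → 1003
item=H: manual_reading=1933 → 1933
item=L: manual_reading=651 → 651
item=M: manual_reading=NULL, sensor_reading=NULL, estimated=66 → 66
item=N: manual_reading=NULL, sensor_reading=656 → 656
item=P: manual_reading=216 → 216
item=Q: manual_reading=NULL, sensor_reading=391 → 391
item=R: manual_reading=NULL, sensor_reading=1889 → 1889
item=U: manual_reading=NULL, sensor_reading=1032 → 1032
item=V: manual_reading=NULL, sensor_reading=925 → 925

1700, 782, 1783, 1003, 1933, 651, 66, 656, 216, 391, 1889, 1032, 925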